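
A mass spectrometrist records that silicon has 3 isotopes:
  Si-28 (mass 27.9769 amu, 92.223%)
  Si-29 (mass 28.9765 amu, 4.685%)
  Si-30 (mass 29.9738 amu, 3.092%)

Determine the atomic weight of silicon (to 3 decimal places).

28.085 amu

Weight each isotope mass by its fractional abundance: 0.92223 × 27.9769 + 0.04685 × 28.9765 + 0.03092 × 29.9738
= 25.80114 + 1.35755 + 0.92679 = 28.08548 amu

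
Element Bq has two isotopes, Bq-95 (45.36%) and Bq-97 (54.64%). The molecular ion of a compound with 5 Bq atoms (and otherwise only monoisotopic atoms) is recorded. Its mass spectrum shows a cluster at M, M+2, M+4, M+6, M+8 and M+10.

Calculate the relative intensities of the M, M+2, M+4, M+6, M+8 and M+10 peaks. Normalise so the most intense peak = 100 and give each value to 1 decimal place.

Expanding (0.4536 + 0.5464)^5:
P(M) = 0.4536^5 = 0.019203
P(M+2) = 5 × 0.4536^4 × 0.5464^1 = 0.115657
P(M+4) = 10 × 0.4536^3 × 0.5464^2 = 0.278638
P(M+6) = 10 × 0.4536^2 × 0.5464^3 = 0.335643
P(M+8) = 5 × 0.4536^1 × 0.5464^4 = 0.202156
P(M+10) = 0.5464^5 = 0.048703
The M+6 peak is largest (0.335643); scaling to 100 gives 5.7 : 34.5 : 83.0 : 100.0 : 60.2 : 14.5.

5.7 : 34.5 : 83.0 : 100.0 : 60.2 : 14.5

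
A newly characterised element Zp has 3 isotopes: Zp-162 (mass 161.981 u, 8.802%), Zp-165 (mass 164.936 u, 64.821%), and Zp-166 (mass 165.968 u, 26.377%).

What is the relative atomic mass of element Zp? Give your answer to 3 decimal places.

Weight each isotope mass by its fractional abundance: 0.08802 × 161.981 + 0.64821 × 164.936 + 0.26377 × 165.968
= 14.2576 + 106.9132 + 43.7774 = 164.9482 u

164.948 u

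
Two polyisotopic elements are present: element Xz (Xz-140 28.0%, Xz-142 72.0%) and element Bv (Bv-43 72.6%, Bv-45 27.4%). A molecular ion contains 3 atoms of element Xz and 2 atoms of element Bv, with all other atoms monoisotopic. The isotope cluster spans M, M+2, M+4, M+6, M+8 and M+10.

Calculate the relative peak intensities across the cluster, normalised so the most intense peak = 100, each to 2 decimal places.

Element Xz pattern (n=3): 0.021952 : 0.169344 : 0.435456 : 0.373248
Element Bv pattern (n=2): 0.527076 : 0.397848 : 0.075076
Convolve the two distributions (both contribute in 2-u steps):
  M: 0.021952×0.527076 = 0.011570
  M+2: 0.021952×0.397848 + 0.169344×0.527076 = 0.097991
  M+4: 0.021952×0.075076 + 0.169344×0.397848 + 0.435456×0.527076 = 0.298540
  M+6: 0.169344×0.075076 + 0.435456×0.397848 + 0.373248×0.527076 = 0.382689
  M+8: 0.435456×0.075076 + 0.373248×0.397848 = 0.181188
  M+10: 0.373248×0.075076 = 0.028022
Scale to base peak (0.382689) = 100: 3.02 : 25.61 : 78.01 : 100.00 : 47.35 : 7.32

3.02 : 25.61 : 78.01 : 100.00 : 47.35 : 7.32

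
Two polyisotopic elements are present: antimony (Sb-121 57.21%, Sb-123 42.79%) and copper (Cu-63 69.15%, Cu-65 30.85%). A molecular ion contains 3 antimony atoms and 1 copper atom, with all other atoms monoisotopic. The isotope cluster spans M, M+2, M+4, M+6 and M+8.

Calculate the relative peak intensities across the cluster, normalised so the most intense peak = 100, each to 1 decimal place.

37.2 : 100.0 : 99.6 : 43.4 : 6.9

Antimony pattern (n=3): 0.18724742 : 0.42015297 : 0.3142518 : 0.07834781
Copper pattern (n=1): 0.6915 : 0.3085
Convolve the two distributions (both contribute in 2-u steps):
  M: 0.18724742×0.6915 = 0.129482
  M+2: 0.18724742×0.3085 + 0.42015297×0.6915 = 0.348302
  M+4: 0.42015297×0.3085 + 0.3142518×0.6915 = 0.346922
  M+6: 0.3142518×0.3085 + 0.07834781×0.6915 = 0.151124
  M+8: 0.07834781×0.3085 = 0.024170
Scale to base peak (0.348302) = 100: 37.2 : 100.0 : 99.6 : 43.4 : 6.9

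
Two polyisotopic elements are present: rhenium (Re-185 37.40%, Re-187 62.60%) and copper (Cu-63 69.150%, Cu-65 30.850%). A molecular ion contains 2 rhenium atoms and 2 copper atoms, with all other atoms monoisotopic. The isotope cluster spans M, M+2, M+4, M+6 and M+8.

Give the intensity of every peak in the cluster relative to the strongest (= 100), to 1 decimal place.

Rhenium pattern (n=2): 0.139876 : 0.468248 : 0.391876
Copper pattern (n=2): 0.47817225 : 0.4266555 : 0.09517225
Convolve the two distributions (both contribute in 2-u steps):
  M: 0.139876×0.47817225 = 0.066885
  M+2: 0.139876×0.4266555 + 0.468248×0.47817225 = 0.283582
  M+4: 0.139876×0.09517225 + 0.468248×0.4266555 + 0.391876×0.47817225 = 0.400477
  M+6: 0.468248×0.09517225 + 0.391876×0.4266555 = 0.211760
  M+8: 0.391876×0.09517225 = 0.037296
Scale to base peak (0.400477) = 100: 16.7 : 70.8 : 100.0 : 52.9 : 9.3

16.7 : 70.8 : 100.0 : 52.9 : 9.3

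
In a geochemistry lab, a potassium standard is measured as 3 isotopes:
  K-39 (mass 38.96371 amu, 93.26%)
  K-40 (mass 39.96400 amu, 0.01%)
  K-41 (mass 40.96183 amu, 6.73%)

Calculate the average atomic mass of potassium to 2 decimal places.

39.10 amu

Weight each isotope mass by its fractional abundance: 0.9326 × 38.96371 + 0.0001 × 39.96400 + 0.0673 × 40.96183
= 36.337556 + 0.003996 + 2.756731 = 39.098283 amu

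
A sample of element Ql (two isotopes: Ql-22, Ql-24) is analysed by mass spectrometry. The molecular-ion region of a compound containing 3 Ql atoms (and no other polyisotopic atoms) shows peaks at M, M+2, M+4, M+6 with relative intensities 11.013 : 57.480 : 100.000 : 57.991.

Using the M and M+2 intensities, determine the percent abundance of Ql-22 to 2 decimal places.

36.50%

If p is the fraction of Ql that is Ql-22, then I(M+2)/I(M) = [C(3,1)·p^2·(1−p)] / p^3 = 3·(1−p)/p = 57.480/11.013 = 5.2193
(1−p)/p = 5.2193/3 = 1.7398  ⇒  p = 1/(1 + 1.7398) = 0.3650
Ql-22: 36.50%, Ql-24: 63.50%.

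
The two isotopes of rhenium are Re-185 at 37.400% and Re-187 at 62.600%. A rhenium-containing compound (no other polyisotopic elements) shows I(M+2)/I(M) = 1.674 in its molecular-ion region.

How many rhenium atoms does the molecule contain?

1

The M+2/M ratio from n Re atoms is n · q/p = n · 0.62600/0.37400.
n = 1.674 × 0.37400/0.62600 = 1.00 ≈ 1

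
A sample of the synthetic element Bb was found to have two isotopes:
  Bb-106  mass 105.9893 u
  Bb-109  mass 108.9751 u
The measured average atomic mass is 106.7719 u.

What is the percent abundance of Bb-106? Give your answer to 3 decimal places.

Let x be the fractional abundance of Bb-106; then Bb-109 has abundance 1 − x.
105.9893·x + 108.9751·(1 − x) = 106.7719
(105.9893 − 108.9751)·x = 106.7719 − 108.9751
x = -2.2032 / -2.9858 = 0.73789 → 73.789% Bb-106, 26.211% Bb-109.

73.789%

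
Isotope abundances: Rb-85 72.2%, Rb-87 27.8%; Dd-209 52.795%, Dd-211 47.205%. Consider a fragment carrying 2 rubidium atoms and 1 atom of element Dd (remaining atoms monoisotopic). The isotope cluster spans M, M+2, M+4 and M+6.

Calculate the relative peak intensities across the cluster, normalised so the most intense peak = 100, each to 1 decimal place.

Rubidium pattern (n=2): 0.521284 : 0.401432 : 0.077284
Element Dd pattern (n=1): 0.52795 : 0.47205
Convolve the two distributions (both contribute in 2-u steps):
  M: 0.521284×0.52795 = 0.275212
  M+2: 0.521284×0.47205 + 0.401432×0.52795 = 0.458008
  M+4: 0.401432×0.47205 + 0.077284×0.52795 = 0.230298
  M+6: 0.077284×0.47205 = 0.036482
Scale to base peak (0.458008) = 100: 60.1 : 100.0 : 50.3 : 8.0

60.1 : 100.0 : 50.3 : 8.0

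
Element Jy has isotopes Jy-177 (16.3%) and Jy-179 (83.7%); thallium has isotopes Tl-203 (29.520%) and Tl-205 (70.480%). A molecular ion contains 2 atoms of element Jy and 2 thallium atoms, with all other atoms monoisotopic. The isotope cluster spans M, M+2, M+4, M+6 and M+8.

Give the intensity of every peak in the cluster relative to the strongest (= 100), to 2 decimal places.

0.54 : 8.16 : 43.97 : 100.00 : 81.49

Element Jy pattern (n=2): 0.026569 : 0.272862 : 0.700569
Thallium pattern (n=2): 0.08714304 : 0.41611392 : 0.49674304
Convolve the two distributions (both contribute in 2-u steps):
  M: 0.026569×0.08714304 = 0.002315
  M+2: 0.026569×0.41611392 + 0.272862×0.08714304 = 0.034834
  M+4: 0.026569×0.49674304 + 0.272862×0.41611392 + 0.700569×0.08714304 = 0.187789
  M+6: 0.272862×0.49674304 + 0.700569×0.41611392 = 0.427059
  M+8: 0.700569×0.49674304 = 0.348003
Scale to base peak (0.427059) = 100: 0.54 : 8.16 : 43.97 : 100.00 : 81.49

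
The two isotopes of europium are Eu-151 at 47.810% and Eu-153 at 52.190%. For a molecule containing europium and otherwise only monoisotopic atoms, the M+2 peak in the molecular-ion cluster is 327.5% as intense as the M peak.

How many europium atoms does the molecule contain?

3

The M+2/M ratio from n Eu atoms is n · q/p = n · 0.52190/0.47810.
n = 3.275 × 0.47810/0.52190 = 3.00 ≈ 3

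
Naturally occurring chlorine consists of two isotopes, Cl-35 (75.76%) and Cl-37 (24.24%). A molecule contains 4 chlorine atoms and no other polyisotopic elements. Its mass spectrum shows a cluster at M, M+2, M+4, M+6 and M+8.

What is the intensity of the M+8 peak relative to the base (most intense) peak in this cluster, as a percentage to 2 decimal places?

0.82%

Binomial terms of (0.7576 + 0.2424)^4: M 0.3294, M+2 0.4216, M+4 0.2023, M+6 0.0432, M+8 0.0035 → M+2 is the base peak.
P(M+2) = C(4,1) × 0.7576^3 × 0.2424^1 = 4 × 0.4348304 × 0.2424 = 0.421612 (base)
P(M+8) = C(4,4) × 0.7576^0 × 0.2424^4 = 1 × 1.0000 × 0.00345247 = 0.003452
Relative intensity = 0.003452 / 0.421612 × 100 = 0.82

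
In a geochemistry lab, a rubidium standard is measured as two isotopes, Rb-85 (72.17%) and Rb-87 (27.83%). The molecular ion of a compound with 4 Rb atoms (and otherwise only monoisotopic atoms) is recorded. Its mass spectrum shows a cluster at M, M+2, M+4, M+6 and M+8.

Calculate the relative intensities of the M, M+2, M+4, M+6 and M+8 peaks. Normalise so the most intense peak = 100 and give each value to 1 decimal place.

64.8 : 100.0 : 57.8 : 14.9 : 1.4

Each Rb atom is independently Rb-85 (p = 0.7217) or Rb-87 (q = 0.2783); the cluster is the binomial expansion (p + q)^4.
P(M) = 0.7217^4 = 0.271286
P(M+2) = 4 × 0.7217^3 × 0.2783^1 = 0.418450
P(M+4) = 6 × 0.7217^2 × 0.2783^2 = 0.242042
P(M+6) = 4 × 0.7217^1 × 0.2783^3 = 0.062224
P(M+8) = 0.2783^4 = 0.005999
The M+2 peak is largest (0.418450); scaling to 100 gives 64.8 : 100.0 : 57.8 : 14.9 : 1.4.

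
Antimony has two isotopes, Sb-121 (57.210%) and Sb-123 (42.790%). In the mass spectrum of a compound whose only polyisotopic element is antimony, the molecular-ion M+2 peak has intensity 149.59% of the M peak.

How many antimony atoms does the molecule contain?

For n independent Sb atoms, I(M+2)/I(M) = n · (abundance Sb-123) / (abundance Sb-121) = n · 0.42790/0.57210.
n = 1.4959 × 0.57210/0.42790 = 2.00 ≈ 2

2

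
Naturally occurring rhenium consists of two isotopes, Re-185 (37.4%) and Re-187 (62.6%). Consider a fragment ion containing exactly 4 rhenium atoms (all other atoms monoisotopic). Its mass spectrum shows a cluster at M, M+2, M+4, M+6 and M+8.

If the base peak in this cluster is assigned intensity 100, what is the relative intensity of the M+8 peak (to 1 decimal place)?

Binomial terms of (0.374 + 0.626)^4: M 0.0196, M+2 0.1310, M+4 0.3289, M+6 0.3670, M+8 0.1536 → M+6 is the base peak.
P(M+6) = C(4,3) × 0.374^1 × 0.626^3 = 4 × 0.3740 × 0.24531438 = 0.366990 (base)
P(M+8) = C(4,4) × 0.374^0 × 0.626^4 = 1 × 1.0000 × 0.1535668 = 0.153567
Relative intensity = 0.153567 / 0.366990 × 100 = 41.8

41.8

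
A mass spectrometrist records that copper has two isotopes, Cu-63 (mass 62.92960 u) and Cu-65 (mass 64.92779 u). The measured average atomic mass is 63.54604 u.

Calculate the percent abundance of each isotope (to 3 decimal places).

Cu-63: 69.150%, Cu-65: 30.850%

Let x be the fractional abundance of Cu-63; then Cu-65 has abundance 1 − x.
62.92960·x + 64.92779·(1 − x) = 63.54604
(62.92960 − 64.92779)·x = 63.54604 − 64.92779
x = -1.38175 / -1.99819 = 0.69150 → 69.150% Cu-63, 30.850% Cu-65.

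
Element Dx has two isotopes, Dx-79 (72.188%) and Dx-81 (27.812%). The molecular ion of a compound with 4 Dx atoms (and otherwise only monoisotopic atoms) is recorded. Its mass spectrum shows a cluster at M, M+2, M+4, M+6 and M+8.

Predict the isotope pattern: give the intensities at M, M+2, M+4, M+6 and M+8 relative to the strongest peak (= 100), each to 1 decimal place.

Each Dx atom is independently Dx-79 (p = 0.72188) or Dx-81 (q = 0.27812); the cluster is the binomial expansion (p + q)^4.
P(M) = 0.72188^4 = 0.271556
P(M+2) = 4 × 0.72188^3 × 0.27812^1 = 0.418492
P(M+4) = 6 × 0.72188^2 × 0.27812^2 = 0.241850
P(M+6) = 4 × 0.72188^1 × 0.27812^3 = 0.062119
P(M+8) = 0.27812^4 = 0.005983
The M+2 peak is largest (0.418492); scaling to 100 gives 64.9 : 100.0 : 57.8 : 14.8 : 1.4.

64.9 : 100.0 : 57.8 : 14.8 : 1.4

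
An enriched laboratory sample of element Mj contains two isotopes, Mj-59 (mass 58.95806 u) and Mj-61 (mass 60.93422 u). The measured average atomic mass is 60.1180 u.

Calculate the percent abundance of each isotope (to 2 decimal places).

With x = fraction of Mj-59 (so Mj-61 is 1 − x):
58.95806·x + 60.93422·(1 − x) = 60.1180
(58.95806 − 60.93422)·x = 60.1180 − 60.93422
x = -0.81622 / -1.97616 = 0.41303 → 41.30% Mj-59, 58.70% Mj-61.

Mj-59: 41.30%, Mj-61: 58.70%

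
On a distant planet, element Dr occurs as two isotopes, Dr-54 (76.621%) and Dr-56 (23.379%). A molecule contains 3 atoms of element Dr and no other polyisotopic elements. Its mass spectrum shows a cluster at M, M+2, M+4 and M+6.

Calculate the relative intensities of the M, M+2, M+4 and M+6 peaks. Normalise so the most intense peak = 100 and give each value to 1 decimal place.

100.0 : 91.5 : 27.9 : 2.8

The 3 Dr atoms are independent, so intensities follow the terms of (0.76621 + 0.23379)^3.
P(M) = 0.76621^3 = 0.449825
P(M+2) = 3 × 0.76621^2 × 0.23379^1 = 0.411759
P(M+4) = 3 × 0.76621^1 × 0.23379^2 = 0.125638
P(M+6) = 0.23379^3 = 0.012778
The M peak is largest (0.449825); scaling to 100 gives 100.0 : 91.5 : 27.9 : 2.8.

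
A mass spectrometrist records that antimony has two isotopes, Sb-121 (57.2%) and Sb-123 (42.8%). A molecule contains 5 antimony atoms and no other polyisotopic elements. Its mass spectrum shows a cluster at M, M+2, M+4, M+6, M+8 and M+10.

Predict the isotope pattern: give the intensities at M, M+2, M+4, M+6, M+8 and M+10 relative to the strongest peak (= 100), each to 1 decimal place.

Each Sb atom is independently Sb-121 (p = 0.572) or Sb-123 (q = 0.428); the cluster is the binomial expansion (p + q)^5.
P(M) = 0.572^5 = 0.061232
P(M+2) = 5 × 0.572^4 × 0.428^1 = 0.229086
P(M+4) = 10 × 0.572^3 × 0.428^2 = 0.342827
P(M+6) = 10 × 0.572^2 × 0.428^3 = 0.256521
P(M+8) = 5 × 0.572^1 × 0.428^4 = 0.095971
P(M+10) = 0.428^5 = 0.014362
The M+4 peak is largest (0.342827); scaling to 100 gives 17.9 : 66.8 : 100.0 : 74.8 : 28.0 : 4.2.

17.9 : 66.8 : 100.0 : 74.8 : 28.0 : 4.2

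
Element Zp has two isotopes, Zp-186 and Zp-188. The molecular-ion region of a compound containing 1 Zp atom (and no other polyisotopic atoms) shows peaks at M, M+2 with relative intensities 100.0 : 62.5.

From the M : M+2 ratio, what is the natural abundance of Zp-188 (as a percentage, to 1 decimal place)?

38.5%

Write p for the Zp-186 fraction. I(M+2)/I(M) = [C(1,1)·p^0·(1−p)] / p^1 = 1·(1−p)/p = 62.5/100.0 = 0.6250
(1−p)/p = 0.6250/1 = 0.6250  ⇒  p = 1/(1 + 0.6250) = 0.6154
Zp-186: 61.5%, Zp-188: 38.5%.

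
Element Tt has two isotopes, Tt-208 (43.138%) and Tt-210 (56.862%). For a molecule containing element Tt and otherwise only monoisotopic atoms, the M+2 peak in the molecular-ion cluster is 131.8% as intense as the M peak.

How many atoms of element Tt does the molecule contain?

1

For n independent Tt atoms, I(M+2)/I(M) = n · (abundance Tt-210) / (abundance Tt-208) = n · 0.56862/0.43138.
n = 1.318 × 0.43138/0.56862 = 1.00 ≈ 1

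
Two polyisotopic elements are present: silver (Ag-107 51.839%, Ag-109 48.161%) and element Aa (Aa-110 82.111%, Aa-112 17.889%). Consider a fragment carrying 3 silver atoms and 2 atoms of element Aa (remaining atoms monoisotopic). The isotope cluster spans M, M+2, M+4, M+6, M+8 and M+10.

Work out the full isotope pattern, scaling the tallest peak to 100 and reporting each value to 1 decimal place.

26.0 : 83.7 : 100.0 : 53.6 : 12.3 : 1.0

Silver pattern (n=3): 0.13930601 : 0.38826655 : 0.36071887 : 0.11170857
Element Aa pattern (n=2): 0.67422163 : 0.29377674 : 0.03200163
Convolve the two distributions (both contribute in 2-u steps):
  M: 0.13930601×0.67422163 = 0.093923
  M+2: 0.13930601×0.29377674 + 0.38826655×0.67422163 = 0.302703
  M+4: 0.13930601×0.03200163 + 0.38826655×0.29377674 + 0.36071887×0.67422163 = 0.361726
  M+6: 0.38826655×0.03200163 + 0.36071887×0.29377674 + 0.11170857×0.67422163 = 0.193712
  M+8: 0.36071887×0.03200163 + 0.11170857×0.29377674 = 0.044361
  M+10: 0.11170857×0.03200163 = 0.003575
Scale to base peak (0.361726) = 100: 26.0 : 83.7 : 100.0 : 53.6 : 12.3 : 1.0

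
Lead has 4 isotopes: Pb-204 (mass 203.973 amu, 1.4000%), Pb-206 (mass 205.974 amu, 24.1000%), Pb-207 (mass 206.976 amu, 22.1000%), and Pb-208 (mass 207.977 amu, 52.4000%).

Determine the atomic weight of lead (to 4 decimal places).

207.2170 amu

Weight each isotope mass by its fractional abundance: 0.014000 × 203.973 + 0.241000 × 205.974 + 0.221000 × 206.976 + 0.524000 × 207.977
= 2.85562 + 49.63973 + 45.74170 + 108.97995 = 207.21700 amu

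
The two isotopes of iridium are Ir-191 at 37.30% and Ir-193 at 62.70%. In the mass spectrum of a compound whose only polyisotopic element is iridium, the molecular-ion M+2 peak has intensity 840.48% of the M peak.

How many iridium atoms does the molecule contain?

5

With n Ir atoms, P(M+2)/P(M) = C(n,1)·p^(n−1)q / p^n = n·q/p = n · 0.6270/0.3730.
n = 8.4048 × 0.3730/0.6270 = 5.00 ≈ 5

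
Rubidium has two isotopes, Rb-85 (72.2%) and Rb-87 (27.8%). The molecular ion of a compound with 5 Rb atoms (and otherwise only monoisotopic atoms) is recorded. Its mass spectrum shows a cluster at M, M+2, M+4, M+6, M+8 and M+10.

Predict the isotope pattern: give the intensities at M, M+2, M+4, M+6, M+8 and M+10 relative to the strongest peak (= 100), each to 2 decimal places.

51.94 : 100.00 : 77.01 : 29.65 : 5.71 : 0.44

Each Rb atom is independently Rb-85 (p = 0.722) or Rb-87 (q = 0.278); the cluster is the binomial expansion (p + q)^5.
P(M) = 0.722^5 = 0.196194
P(M+2) = 5 × 0.722^4 × 0.278^1 = 0.377714
P(M+4) = 10 × 0.722^3 × 0.278^2 = 0.290872
P(M+6) = 10 × 0.722^2 × 0.278^3 = 0.111998
P(M+8) = 5 × 0.722^1 × 0.278^4 = 0.021562
P(M+10) = 0.278^5 = 0.001660
The M+2 peak is largest (0.377714); scaling to 100 gives 51.94 : 100.00 : 77.01 : 29.65 : 5.71 : 0.44.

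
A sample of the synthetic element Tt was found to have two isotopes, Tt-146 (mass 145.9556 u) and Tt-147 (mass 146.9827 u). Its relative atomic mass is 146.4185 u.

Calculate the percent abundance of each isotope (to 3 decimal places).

Tt-146: 54.931%, Tt-147: 45.069%

With x = fraction of Tt-146 (so Tt-147 is 1 − x):
145.9556·x + 146.9827·(1 − x) = 146.4185
(145.9556 − 146.9827)·x = 146.4185 − 146.9827
x = -0.5642 / -1.0271 = 0.54931 → 54.931% Tt-146, 45.069% Tt-147.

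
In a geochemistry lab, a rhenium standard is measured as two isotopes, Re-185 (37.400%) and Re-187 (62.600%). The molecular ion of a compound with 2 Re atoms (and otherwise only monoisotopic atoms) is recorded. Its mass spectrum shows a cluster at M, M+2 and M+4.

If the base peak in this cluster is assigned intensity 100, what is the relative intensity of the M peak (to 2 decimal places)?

29.87

(0.37400 + 0.62600)^2 gives M 0.1399, M+2 0.4682, M+4 0.3919; the largest is M+2.
P(M+2) = C(2,1) × 0.37400^1 × 0.62600^1 = 2 × 0.3740 × 0.6260 = 0.468248 (base)
P(M) = C(2,0) × 0.37400^2 × 0.62600^0 = 1 × 0.139876 × 1.0000 = 0.139876
Relative intensity = 0.139876 / 0.468248 × 100 = 29.87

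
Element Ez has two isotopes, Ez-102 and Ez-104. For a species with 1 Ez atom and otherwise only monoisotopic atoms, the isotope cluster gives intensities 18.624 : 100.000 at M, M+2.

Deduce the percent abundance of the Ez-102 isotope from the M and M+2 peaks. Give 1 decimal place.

Write p for the Ez-102 fraction. I(M+2)/I(M) = [C(1,1)·p^0·(1−p)] / p^1 = 1·(1−p)/p = 100.000/18.624 = 5.3694
(1−p)/p = 5.3694/1 = 5.3694  ⇒  p = 1/(1 + 5.3694) = 0.1570
Ez-102: 15.7%, Ez-104: 84.3%.

15.7%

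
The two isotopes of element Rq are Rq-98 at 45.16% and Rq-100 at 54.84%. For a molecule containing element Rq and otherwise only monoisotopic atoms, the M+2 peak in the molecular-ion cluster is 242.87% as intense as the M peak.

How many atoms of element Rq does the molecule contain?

The M+2/M ratio from n Rq atoms is n · q/p = n · 0.5484/0.4516.
n = 2.4287 × 0.4516/0.5484 = 2.00 ≈ 2

2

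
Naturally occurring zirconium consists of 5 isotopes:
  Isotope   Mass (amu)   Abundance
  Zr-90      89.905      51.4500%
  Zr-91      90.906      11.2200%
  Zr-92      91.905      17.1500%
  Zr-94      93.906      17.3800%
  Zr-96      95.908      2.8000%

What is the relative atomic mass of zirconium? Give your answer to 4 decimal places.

The abundance-weighted mean is 0.514500 × 89.905 + 0.112200 × 90.906 + 0.171500 × 91.905 + 0.173800 × 93.906 + 0.028000 × 95.908
= 46.25612 + 10.19965 + 15.76171 + 16.32086 + 2.68542 = 91.22376 amu

91.2238 amu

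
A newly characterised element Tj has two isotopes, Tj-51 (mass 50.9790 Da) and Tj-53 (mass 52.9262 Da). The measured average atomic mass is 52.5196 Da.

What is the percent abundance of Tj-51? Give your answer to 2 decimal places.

20.88%

Writing the weighted mean with unknown fraction x of Tj-51:
50.9790·x + 52.9262·(1 − x) = 52.5196
(50.9790 − 52.9262)·x = 52.5196 − 52.9262
x = -0.4066 / -1.9472 = 0.20881 → 20.88% Tj-51, 79.12% Tj-53.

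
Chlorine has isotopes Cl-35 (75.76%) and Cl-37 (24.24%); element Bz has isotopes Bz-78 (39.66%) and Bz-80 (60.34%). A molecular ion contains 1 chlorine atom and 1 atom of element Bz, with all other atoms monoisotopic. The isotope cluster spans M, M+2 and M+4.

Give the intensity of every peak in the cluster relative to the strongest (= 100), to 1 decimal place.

54.3 : 100.0 : 26.4

Chlorine pattern (n=1): 0.7576 : 0.2424
Element Bz pattern (n=1): 0.3966 : 0.6034
Convolve the two distributions (both contribute in 2-u steps):
  M: 0.7576×0.3966 = 0.300464
  M+2: 0.7576×0.6034 + 0.2424×0.3966 = 0.553272
  M+4: 0.2424×0.6034 = 0.146264
Scale to base peak (0.553272) = 100: 54.3 : 100.0 : 26.4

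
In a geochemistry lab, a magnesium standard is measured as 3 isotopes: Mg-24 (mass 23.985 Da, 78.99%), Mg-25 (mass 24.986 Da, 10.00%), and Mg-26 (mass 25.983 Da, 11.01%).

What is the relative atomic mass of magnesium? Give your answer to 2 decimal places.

24.31 Da

The abundance-weighted mean is 0.7899 × 23.985 + 0.1000 × 24.986 + 0.1101 × 25.983
= 18.9458 + 2.4986 + 2.8607 = 24.3051 Da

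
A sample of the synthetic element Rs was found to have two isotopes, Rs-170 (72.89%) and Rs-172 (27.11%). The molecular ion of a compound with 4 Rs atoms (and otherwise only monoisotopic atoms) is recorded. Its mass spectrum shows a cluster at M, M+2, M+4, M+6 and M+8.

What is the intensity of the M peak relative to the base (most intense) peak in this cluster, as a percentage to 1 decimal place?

67.2%

Term probabilities: M 0.2823, M+2 0.4199, M+4 0.2343, M+6 0.0581, M+8 0.0054. Base peak = M+2.
P(M+2) = C(4,1) × 0.7289^3 × 0.2711^1 = 4 × 0.38726108 × 0.2711 = 0.419946 (base)
P(M) = C(4,0) × 0.7289^4 × 0.2711^0 = 1 × 0.2822746 × 1.0000 = 0.282275
Relative intensity = 0.282275 / 0.419946 × 100 = 67.2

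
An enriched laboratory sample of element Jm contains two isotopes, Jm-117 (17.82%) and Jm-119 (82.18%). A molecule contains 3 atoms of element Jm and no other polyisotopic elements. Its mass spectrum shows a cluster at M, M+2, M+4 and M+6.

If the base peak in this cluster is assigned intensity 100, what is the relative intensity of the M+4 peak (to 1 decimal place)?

65.1

Binomial terms of (0.1782 + 0.8218)^3: M 0.0057, M+2 0.0783, M+4 0.3610, M+6 0.5550 → M+6 is the base peak.
P(M+6) = C(3,3) × 0.1782^0 × 0.8218^3 = 1 × 1.0000 × 0.55500694 = 0.555007 (base)
P(M+4) = C(3,2) × 0.1782^1 × 0.8218^2 = 3 × 0.1782 × 0.67535524 = 0.361045
Relative intensity = 0.361045 / 0.555007 × 100 = 65.1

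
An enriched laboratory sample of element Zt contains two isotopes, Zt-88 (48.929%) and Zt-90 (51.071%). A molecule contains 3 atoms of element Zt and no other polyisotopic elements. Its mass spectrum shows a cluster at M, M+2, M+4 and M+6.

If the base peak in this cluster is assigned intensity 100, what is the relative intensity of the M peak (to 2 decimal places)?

Term probabilities: M 0.1171, M+2 0.3668, M+4 0.3829, M+6 0.1332. Base peak = M+4.
P(M+4) = C(3,2) × 0.48929^1 × 0.51071^2 = 3 × 0.48929 × 0.2608247 = 0.382857 (base)
P(M) = C(3,0) × 0.48929^3 × 0.51071^0 = 1 × 0.11713833 × 1.0000 = 0.117138
Relative intensity = 0.117138 / 0.382857 × 100 = 30.60

30.60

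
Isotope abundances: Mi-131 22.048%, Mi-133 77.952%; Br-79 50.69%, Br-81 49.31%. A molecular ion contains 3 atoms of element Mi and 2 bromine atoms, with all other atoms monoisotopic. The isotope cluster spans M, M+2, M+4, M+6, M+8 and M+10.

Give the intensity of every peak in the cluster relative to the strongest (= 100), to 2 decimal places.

0.79 : 9.87 : 46.45 : 100.00 : 95.50 : 32.88

Element Mi pattern (n=3): 0.01071785 : 0.11368075 : 0.40192496 : 0.47367644
Bromine pattern (n=2): 0.25694761 : 0.49990478 : 0.24314761
Convolve the two distributions (both contribute in 2-u steps):
  M: 0.01071785×0.25694761 = 0.002754
  M+2: 0.01071785×0.49990478 + 0.11368075×0.25694761 = 0.034568
  M+4: 0.01071785×0.24314761 + 0.11368075×0.49990478 + 0.40192496×0.25694761 = 0.162709
  M+6: 0.11368075×0.24314761 + 0.40192496×0.49990478 + 0.47367644×0.25694761 = 0.350275
  M+8: 0.40192496×0.24314761 + 0.47367644×0.49990478 = 0.334520
  M+10: 0.47367644×0.24314761 = 0.115173
Scale to base peak (0.350275) = 100: 0.79 : 9.87 : 46.45 : 100.00 : 95.50 : 32.88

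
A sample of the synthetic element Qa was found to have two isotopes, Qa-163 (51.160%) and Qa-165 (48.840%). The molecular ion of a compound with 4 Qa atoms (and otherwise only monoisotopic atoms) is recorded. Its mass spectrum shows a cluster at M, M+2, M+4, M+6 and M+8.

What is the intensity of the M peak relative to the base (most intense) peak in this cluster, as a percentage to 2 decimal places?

18.29%

Binomial terms of (0.51160 + 0.48840)^4: M 0.0685, M+2 0.2616, M+4 0.3746, M+6 0.2384, M+8 0.0569 → M+4 is the base peak.
P(M+4) = C(4,2) × 0.51160^2 × 0.48840^2 = 6 × 0.26173456 × 0.23853456 = 0.374596 (base)
P(M) = C(4,0) × 0.51160^4 × 0.48840^0 = 1 × 0.06850498 × 1.0000 = 0.068505
Relative intensity = 0.068505 / 0.374596 × 100 = 18.29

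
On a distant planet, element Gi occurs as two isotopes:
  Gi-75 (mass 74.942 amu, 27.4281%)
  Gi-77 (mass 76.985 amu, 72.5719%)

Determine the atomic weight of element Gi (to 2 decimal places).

Ar = Σ fᵢ·mᵢ = 0.274281 × 74.942 + 0.725719 × 76.985
= 20.5552 + 55.8695 = 76.4247 amu

76.42 amu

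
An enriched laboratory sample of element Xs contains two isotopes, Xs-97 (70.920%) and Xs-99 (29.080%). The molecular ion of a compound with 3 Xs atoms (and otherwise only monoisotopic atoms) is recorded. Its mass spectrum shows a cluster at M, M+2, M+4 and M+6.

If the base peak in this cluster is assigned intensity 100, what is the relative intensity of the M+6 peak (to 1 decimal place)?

5.6

Binomial terms of (0.70920 + 0.29080)^3: M 0.3567, M+2 0.4388, M+4 0.1799, M+6 0.0246 → M+2 is the base peak.
P(M+2) = C(3,1) × 0.70920^2 × 0.29080^1 = 3 × 0.50296464 × 0.2908 = 0.438786 (base)
P(M+6) = C(3,3) × 0.70920^0 × 0.29080^3 = 1 × 1.0000 × 0.0245914 = 0.024591
Relative intensity = 0.024591 / 0.438786 × 100 = 5.6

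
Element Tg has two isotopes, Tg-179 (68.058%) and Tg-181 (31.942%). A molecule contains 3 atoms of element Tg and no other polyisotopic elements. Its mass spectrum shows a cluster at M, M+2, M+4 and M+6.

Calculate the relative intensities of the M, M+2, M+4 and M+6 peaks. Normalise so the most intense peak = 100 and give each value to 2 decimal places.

The 3 Tg atoms are independent, so intensities follow the terms of (0.68058 + 0.31942)^3.
P(M) = 0.68058^3 = 0.315237
P(M+2) = 3 × 0.68058^2 × 0.31942^1 = 0.443856
P(M+4) = 3 × 0.68058^1 × 0.31942^2 = 0.208317
P(M+6) = 0.31942^3 = 0.032590
The M+2 peak is largest (0.443856); scaling to 100 gives 71.02 : 100.00 : 46.93 : 7.34.

71.02 : 100.00 : 46.93 : 7.34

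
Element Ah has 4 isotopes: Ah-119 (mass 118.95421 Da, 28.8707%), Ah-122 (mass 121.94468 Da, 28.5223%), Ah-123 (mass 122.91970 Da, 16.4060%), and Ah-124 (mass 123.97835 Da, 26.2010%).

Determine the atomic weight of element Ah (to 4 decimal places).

Average mass = Σ (abundance × isotope mass) = 0.288707 × 118.95421 + 0.285223 × 121.94468 + 0.164060 × 122.91970 + 0.262010 × 123.97835
= 34.342913 + 34.781427 + 20.166206 + 32.483567 = 121.774113 Da

121.7741 Da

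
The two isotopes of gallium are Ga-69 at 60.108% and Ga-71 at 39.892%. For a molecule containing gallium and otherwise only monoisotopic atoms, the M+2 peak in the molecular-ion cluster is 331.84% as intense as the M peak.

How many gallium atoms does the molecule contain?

With n Ga atoms, P(M+2)/P(M) = C(n,1)·p^(n−1)q / p^n = n·q/p = n · 0.39892/0.60108.
n = 3.3184 × 0.60108/0.39892 = 5.00 ≈ 5

5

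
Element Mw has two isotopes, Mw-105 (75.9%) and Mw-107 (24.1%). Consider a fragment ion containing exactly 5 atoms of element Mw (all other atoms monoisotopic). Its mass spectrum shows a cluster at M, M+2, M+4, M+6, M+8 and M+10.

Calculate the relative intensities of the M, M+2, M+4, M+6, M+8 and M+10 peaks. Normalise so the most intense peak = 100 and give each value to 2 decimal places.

The 5 Mw atoms are independent, so intensities follow the terms of (0.759 + 0.241)^5.
P(M) = 0.759^5 = 0.251889
P(M+2) = 5 × 0.759^4 × 0.241^1 = 0.399903
P(M+4) = 10 × 0.759^3 × 0.241^2 = 0.253957
P(M+6) = 10 × 0.759^2 × 0.241^3 = 0.080637
P(M+8) = 5 × 0.759^1 × 0.241^4 = 0.012802
P(M+10) = 0.241^5 = 0.000813
The M+2 peak is largest (0.399903); scaling to 100 gives 62.99 : 100.00 : 63.50 : 20.16 : 3.20 : 0.20.

62.99 : 100.00 : 63.50 : 20.16 : 3.20 : 0.20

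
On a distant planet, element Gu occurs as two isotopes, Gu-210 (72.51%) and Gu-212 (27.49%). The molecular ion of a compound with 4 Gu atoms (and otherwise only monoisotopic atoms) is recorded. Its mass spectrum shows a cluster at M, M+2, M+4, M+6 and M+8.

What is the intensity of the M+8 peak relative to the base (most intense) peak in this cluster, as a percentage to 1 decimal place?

Term probabilities: M 0.2764, M+2 0.4192, M+4 0.2384, M+6 0.0603, M+8 0.0057. Base peak = M+2.
P(M+2) = C(4,1) × 0.7251^3 × 0.2749^1 = 4 × 0.38123583 × 0.2749 = 0.419207 (base)
P(M+8) = C(4,4) × 0.7251^0 × 0.2749^4 = 1 × 1.0000 × 0.00571083 = 0.005711
Relative intensity = 0.005711 / 0.419207 × 100 = 1.4

1.4%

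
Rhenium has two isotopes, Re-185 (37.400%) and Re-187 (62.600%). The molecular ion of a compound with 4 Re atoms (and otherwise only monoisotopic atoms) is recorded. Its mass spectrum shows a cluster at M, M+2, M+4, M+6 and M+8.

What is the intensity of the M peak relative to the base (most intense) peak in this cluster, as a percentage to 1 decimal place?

5.3%

(0.37400 + 0.62600)^4 gives M 0.0196, M+2 0.1310, M+4 0.3289, M+6 0.3670, M+8 0.1536; the largest is M+6.
P(M+6) = C(4,3) × 0.37400^1 × 0.62600^3 = 4 × 0.3740 × 0.24531438 = 0.366990 (base)
P(M) = C(4,0) × 0.37400^4 × 0.62600^0 = 1 × 0.0195653 × 1.0000 = 0.019565
Relative intensity = 0.019565 / 0.366990 × 100 = 5.3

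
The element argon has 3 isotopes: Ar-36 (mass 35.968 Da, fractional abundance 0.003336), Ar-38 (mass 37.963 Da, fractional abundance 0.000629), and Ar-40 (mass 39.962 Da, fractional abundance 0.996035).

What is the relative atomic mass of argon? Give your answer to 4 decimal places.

The abundance-weighted mean is 0.003336 × 35.968 + 0.000629 × 37.963 + 0.996035 × 39.962
= 0.11999 + 0.02388 + 39.80355 = 39.94742 Da

39.9474 Da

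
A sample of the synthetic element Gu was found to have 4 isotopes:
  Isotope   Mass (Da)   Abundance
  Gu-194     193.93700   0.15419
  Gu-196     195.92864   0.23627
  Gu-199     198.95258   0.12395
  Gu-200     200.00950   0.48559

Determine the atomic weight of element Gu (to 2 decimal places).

197.98 Da

Average mass = Σ (abundance × isotope mass) = 0.15419 × 193.93700 + 0.23627 × 195.92864 + 0.12395 × 198.95258 + 0.48559 × 200.00950
= 29.903146 + 46.292060 + 24.660172 + 97.122613 = 197.977991 Da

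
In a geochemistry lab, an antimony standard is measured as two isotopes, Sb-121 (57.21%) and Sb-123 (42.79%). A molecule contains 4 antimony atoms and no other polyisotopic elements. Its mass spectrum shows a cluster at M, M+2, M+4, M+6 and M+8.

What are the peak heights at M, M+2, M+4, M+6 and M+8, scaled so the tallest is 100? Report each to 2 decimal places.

29.79 : 89.13 : 100.00 : 49.86 : 9.32

Expanding (0.5721 + 0.4279)^4:
P(M) = 0.5721^4 = 0.107124
P(M+2) = 4 × 0.5721^3 × 0.4279^1 = 0.320493
P(M+4) = 6 × 0.5721^2 × 0.4279^2 = 0.359567
P(M+6) = 4 × 0.5721^1 × 0.4279^3 = 0.179291
P(M+8) = 0.4279^4 = 0.033525
The M+4 peak is largest (0.359567); scaling to 100 gives 29.79 : 89.13 : 100.00 : 49.86 : 9.32.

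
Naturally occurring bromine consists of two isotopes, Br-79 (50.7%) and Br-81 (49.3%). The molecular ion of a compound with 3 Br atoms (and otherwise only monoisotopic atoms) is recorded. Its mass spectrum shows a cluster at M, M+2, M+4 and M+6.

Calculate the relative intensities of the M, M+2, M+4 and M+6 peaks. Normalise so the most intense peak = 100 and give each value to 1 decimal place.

34.3 : 100.0 : 97.2 : 31.5

Expanding (0.507 + 0.493)^3:
P(M) = 0.507^3 = 0.130324
P(M+2) = 3 × 0.507^2 × 0.493^1 = 0.380175
P(M+4) = 3 × 0.507^1 × 0.493^2 = 0.369678
P(M+6) = 0.493^3 = 0.119823
The M+2 peak is largest (0.380175); scaling to 100 gives 34.3 : 100.0 : 97.2 : 31.5.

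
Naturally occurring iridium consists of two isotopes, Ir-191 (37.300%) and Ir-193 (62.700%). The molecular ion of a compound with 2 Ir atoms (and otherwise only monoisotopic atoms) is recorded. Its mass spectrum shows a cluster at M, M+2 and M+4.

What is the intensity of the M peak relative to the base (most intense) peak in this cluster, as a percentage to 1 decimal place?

Term probabilities: M 0.1391, M+2 0.4677, M+4 0.3931. Base peak = M+2.
P(M+2) = C(2,1) × 0.37300^1 × 0.62700^1 = 2 × 0.3730 × 0.6270 = 0.467742 (base)
P(M) = C(2,0) × 0.37300^2 × 0.62700^0 = 1 × 0.139129 × 1.0000 = 0.139129
Relative intensity = 0.139129 / 0.467742 × 100 = 29.7

29.7%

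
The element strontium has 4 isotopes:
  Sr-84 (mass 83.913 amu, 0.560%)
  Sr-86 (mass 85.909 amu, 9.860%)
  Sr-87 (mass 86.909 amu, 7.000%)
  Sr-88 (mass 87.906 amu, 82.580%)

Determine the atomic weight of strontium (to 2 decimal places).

Weight each isotope mass by its fractional abundance: 0.00560 × 83.913 + 0.09860 × 85.909 + 0.07000 × 86.909 + 0.82580 × 87.906
= 0.4699 + 8.4706 + 6.0836 + 72.5928 = 87.6169 amu

87.62 amu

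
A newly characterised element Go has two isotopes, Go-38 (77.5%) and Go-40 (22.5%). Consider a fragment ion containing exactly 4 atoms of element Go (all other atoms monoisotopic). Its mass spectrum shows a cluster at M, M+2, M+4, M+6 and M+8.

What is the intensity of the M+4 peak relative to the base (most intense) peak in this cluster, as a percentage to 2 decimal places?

43.55%

Binomial terms of (0.775 + 0.225)^4: M 0.3608, M+2 0.4189, M+4 0.1824, M+6 0.0353, M+8 0.0026 → M+2 is the base peak.
P(M+2) = C(4,1) × 0.775^3 × 0.225^1 = 4 × 0.46548438 × 0.2250 = 0.418936 (base)
P(M+4) = C(4,2) × 0.775^2 × 0.225^2 = 6 × 0.600625 × 0.050625 = 0.182440
Relative intensity = 0.182440 / 0.418936 × 100 = 43.55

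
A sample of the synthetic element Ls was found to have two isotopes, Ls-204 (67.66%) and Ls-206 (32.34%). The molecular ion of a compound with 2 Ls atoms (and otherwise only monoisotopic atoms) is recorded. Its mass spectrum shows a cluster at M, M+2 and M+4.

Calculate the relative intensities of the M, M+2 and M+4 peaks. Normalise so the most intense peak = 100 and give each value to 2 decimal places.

100.00 : 95.60 : 22.85

Each Ls atom is independently Ls-204 (p = 0.6766) or Ls-206 (q = 0.3234); the cluster is the binomial expansion (p + q)^2.
P(M) = 0.6766^2 = 0.457788
P(M+2) = 2 × 0.6766^1 × 0.3234^1 = 0.437625
P(M+4) = 0.3234^2 = 0.104588
The M peak is largest (0.457788); scaling to 100 gives 100.00 : 95.60 : 22.85.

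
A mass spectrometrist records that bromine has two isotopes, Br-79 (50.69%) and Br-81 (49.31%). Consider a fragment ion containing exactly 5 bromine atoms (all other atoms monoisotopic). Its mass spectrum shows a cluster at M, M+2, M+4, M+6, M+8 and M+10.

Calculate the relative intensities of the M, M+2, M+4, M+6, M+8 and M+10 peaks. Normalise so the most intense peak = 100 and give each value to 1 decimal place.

10.6 : 51.4 : 100.0 : 97.3 : 47.3 : 9.2

Expanding (0.5069 + 0.4931)^5:
P(M) = 0.5069^5 = 0.033467
P(M+2) = 5 × 0.5069^4 × 0.4931^1 = 0.162777
P(M+4) = 10 × 0.5069^3 × 0.4931^2 = 0.316692
P(M+6) = 10 × 0.5069^2 × 0.4931^3 = 0.308070
P(M+8) = 5 × 0.5069^1 × 0.4931^4 = 0.149842
P(M+10) = 0.4931^5 = 0.029152
The M+4 peak is largest (0.316692); scaling to 100 gives 10.6 : 51.4 : 100.0 : 97.3 : 47.3 : 9.2.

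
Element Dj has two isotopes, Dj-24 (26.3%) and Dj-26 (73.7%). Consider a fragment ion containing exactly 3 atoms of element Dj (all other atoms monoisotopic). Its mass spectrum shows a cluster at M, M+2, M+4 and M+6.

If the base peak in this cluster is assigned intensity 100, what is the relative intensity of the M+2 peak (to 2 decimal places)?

Binomial terms of (0.263 + 0.737)^3: M 0.0182, M+2 0.1529, M+4 0.4286, M+6 0.4003 → M+4 is the base peak.
P(M+4) = C(3,2) × 0.263^1 × 0.737^2 = 3 × 0.2630 × 0.543169 = 0.428560 (base)
P(M+2) = C(3,1) × 0.263^2 × 0.737^1 = 3 × 0.069169 × 0.7370 = 0.152933
Relative intensity = 0.152933 / 0.428560 × 100 = 35.69

35.69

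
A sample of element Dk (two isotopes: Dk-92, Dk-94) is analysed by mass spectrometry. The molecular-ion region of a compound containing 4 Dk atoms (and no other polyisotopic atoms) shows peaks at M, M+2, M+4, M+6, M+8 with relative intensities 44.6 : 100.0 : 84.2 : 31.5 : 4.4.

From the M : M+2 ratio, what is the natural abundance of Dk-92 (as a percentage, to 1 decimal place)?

64.1%

Let p = fractional abundance of Dk-92. I(M+2)/I(M) = [C(4,1)·p^3·(1−p)] / p^4 = 4·(1−p)/p = 100.0/44.6 = 2.2422
(1−p)/p = 2.2422/4 = 0.5605  ⇒  p = 1/(1 + 0.5605) = 0.6408
Dk-92: 64.1%, Dk-94: 35.9%.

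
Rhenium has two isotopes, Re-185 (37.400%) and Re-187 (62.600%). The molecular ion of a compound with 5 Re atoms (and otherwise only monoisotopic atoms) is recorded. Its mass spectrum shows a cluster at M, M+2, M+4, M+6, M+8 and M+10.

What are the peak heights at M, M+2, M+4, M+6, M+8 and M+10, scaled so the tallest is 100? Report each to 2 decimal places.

Expanding (0.37400 + 0.62600)^5:
P(M) = 0.37400^5 = 0.007317
P(M+2) = 5 × 0.37400^4 × 0.62600^1 = 0.061239
P(M+4) = 10 × 0.37400^3 × 0.62600^2 = 0.205005
P(M+6) = 10 × 0.37400^2 × 0.62600^3 = 0.343136
P(M+8) = 5 × 0.37400^1 × 0.62600^4 = 0.287170
P(M+10) = 0.62600^5 = 0.096133
The M+6 peak is largest (0.343136); scaling to 100 gives 2.13 : 17.85 : 59.74 : 100.00 : 83.69 : 28.02.

2.13 : 17.85 : 59.74 : 100.00 : 83.69 : 28.02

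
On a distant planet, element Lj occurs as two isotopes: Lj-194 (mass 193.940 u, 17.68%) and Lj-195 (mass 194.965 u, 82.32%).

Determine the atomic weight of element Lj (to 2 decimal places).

194.78 u

The abundance-weighted mean is 0.1768 × 193.940 + 0.8232 × 194.965
= 34.2886 + 160.4952 = 194.7838 u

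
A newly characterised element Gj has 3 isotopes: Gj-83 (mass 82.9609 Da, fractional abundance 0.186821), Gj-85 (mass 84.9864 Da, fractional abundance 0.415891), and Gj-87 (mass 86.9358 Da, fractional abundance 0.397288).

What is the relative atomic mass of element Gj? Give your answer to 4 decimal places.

Average mass = Σ (abundance × isotope mass) = 0.186821 × 82.9609 + 0.415891 × 84.9864 + 0.397288 × 86.9358
= 15.49884 + 35.34508 + 34.53855 = 85.38247 Da

85.3825 Da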